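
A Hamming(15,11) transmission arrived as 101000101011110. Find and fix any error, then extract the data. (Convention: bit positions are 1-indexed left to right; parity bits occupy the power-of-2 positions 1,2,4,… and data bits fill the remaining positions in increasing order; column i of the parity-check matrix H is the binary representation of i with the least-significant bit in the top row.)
Syndrome s = H · r^T (mod 2), r = 101000101011110:
  s[0] = (101010101010101)·(101000101011110) mod 2 = 1+0+1+0+0+0+1+0+1+0+1+0+1+0+0 mod 2 = 0
  s[1] = (011001100110011)·(101000101011110) mod 2 = 0+0+1+0+0+0+1+0+0+0+1+0+0+1+0 mod 2 = 0
  s[2] = (000111100001111)·(101000101011110) mod 2 = 0+0+0+0+0+0+1+0+0+0+0+1+1+1+0 mod 2 = 0
  s[3] = (000000011111111)·(101000101011110) mod 2 = 0+0+0+0+0+0+0+0+1+0+1+1+1+1+0 mod 2 = 1
Syndrome = 0001
Column 8 of H equals this syndrome → error at bit 8 (1-indexed).
Flip bit 8: 101000101011110 → 101000111011110
Extract data bits at positions {3,5,6,7,9,10,11,12,13,14,15}: 10011011110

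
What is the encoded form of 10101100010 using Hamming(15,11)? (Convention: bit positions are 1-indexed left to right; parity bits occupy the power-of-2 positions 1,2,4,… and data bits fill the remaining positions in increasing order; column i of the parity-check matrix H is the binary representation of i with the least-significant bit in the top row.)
Codeword c = d · G (mod 2), d = 10101100010:
  c[0] = d·G[:,0] = (10101100010)·(11011010101) mod 2 = 1+0+0+0+1+0+0+0+0+0+0 mod 2 = 0
  c[1] = d·G[:,1] = (10101100010)·(10110110011) mod 2 = 1+0+1+0+0+1+0+0+0+1+0 mod 2 = 0
  c[2] = d·G[:,2] = (10101100010)·(10000000000) mod 2 = 1+0+0+0+0+0+0+0+0+0+0 mod 2 = 1
  c[3] = d·G[:,3] = (10101100010)·(01110001111) mod 2 = 0+0+1+0+0+0+0+0+0+1+0 mod 2 = 0
  c[4] = d·G[:,4] = (10101100010)·(01000000000) mod 2 = 0+0+0+0+0+0+0+0+0+0+0 mod 2 = 0
  c[5] = d·G[:,5] = (10101100010)·(00100000000) mod 2 = 0+0+1+0+0+0+0+0+0+0+0 mod 2 = 1
  c[6] = d·G[:,6] = (10101100010)·(00010000000) mod 2 = 0+0+0+0+0+0+0+0+0+0+0 mod 2 = 0
  c[7] = d·G[:,7] = (10101100010)·(00001111111) mod 2 = 0+0+0+0+1+1+0+0+0+1+0 mod 2 = 1
  c[8] = d·G[:,8] = (10101100010)·(00001000000) mod 2 = 0+0+0+0+1+0+0+0+0+0+0 mod 2 = 1
  c[9] = d·G[:,9] = (10101100010)·(00000100000) mod 2 = 0+0+0+0+0+1+0+0+0+0+0 mod 2 = 1
  c[10] = d·G[:,10] = (10101100010)·(00000010000) mod 2 = 0+0+0+0+0+0+0+0+0+0+0 mod 2 = 0
  c[11] = d·G[:,11] = (10101100010)·(00000001000) mod 2 = 0+0+0+0+0+0+0+0+0+0+0 mod 2 = 0
  c[12] = d·G[:,12] = (10101100010)·(00000000100) mod 2 = 0+0+0+0+0+0+0+0+0+0+0 mod 2 = 0
  c[13] = d·G[:,13] = (10101100010)·(00000000010) mod 2 = 0+0+0+0+0+0+0+0+0+1+0 mod 2 = 1
  c[14] = d·G[:,14] = (10101100010)·(00000000001) mod 2 = 0+0+0+0+0+0+0+0+0+0+0 mod 2 = 0
Codeword = 001001011100010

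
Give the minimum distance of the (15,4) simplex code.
d_min = 8 (every nonzero codeword of the simplex code S_4 has weight 2^(r−1) = 8).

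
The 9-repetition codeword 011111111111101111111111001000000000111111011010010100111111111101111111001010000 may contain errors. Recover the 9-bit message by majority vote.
Split into 9-bit blocks and majority-vote each:
  block 1 = 011111111: 8 ones, 1 zeros → 1
  block 2 = 111101111: 8 ones, 1 zeros → 1
  block 3 = 111111001: 7 ones, 2 zeros → 1
  block 4 = 000000000: 0 ones, 9 zeros → 0
  block 5 = 111111011: 8 ones, 1 zeros → 1
  block 6 = 010010100: 3 ones, 6 zeros → 0
  block 7 = 111111111: 9 ones, 0 zeros → 1
  block 8 = 101111111: 8 ones, 1 zeros → 1
  block 9 = 001010000: 2 ones, 7 zeros → 0
Decoded = 111010110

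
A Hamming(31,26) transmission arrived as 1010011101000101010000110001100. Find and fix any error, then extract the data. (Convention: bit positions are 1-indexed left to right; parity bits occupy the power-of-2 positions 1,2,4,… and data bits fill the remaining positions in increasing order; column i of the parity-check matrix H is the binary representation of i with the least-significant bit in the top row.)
Syndrome s = H · r^T (mod 2), r = 1010011101000101010000110001100:
  s[0] = (1010101010101010101010101010101)·(1010011101000101010000110001100) mod 2 = 1+0+1+0+0+0+1+0+0+0+0+0+0+0+0+0+0+0+0+0+0+0+1+0+0+0+0+0+1+0+0 mod 2 = 1
  s[1] = (0110011001100110011001100110011)·(1010011101000101010000110001100) mod 2 = 0+0+1+0+0+1+1+0+0+1+0+0+0+1+0+0+0+1+0+0+0+0+1+0+0+0+0+0+0+0+0 mod 2 = 1
  s[2] = (0001111000011110000111100001111)·(1010011101000101010000110001100) mod 2 = 0+0+0+0+0+1+1+0+0+0+0+0+0+1+0+0+0+0+0+0+0+0+1+0+0+0+0+1+1+0+0 mod 2 = 0
  s[3] = (0000000111111110000000011111111)·(1010011101000101010000110001100) mod 2 = 0+0+0+0+0+0+0+1+0+1+0+0+0+1+0+0+0+0+0+0+0+0+0+1+0+0+0+1+1+0+0 mod 2 = 0
  s[4] = (0000000000000001111111111111111)·(1010011101000101010000110001100) mod 2 = 0+0+0+0+0+0+0+0+0+0+0+0+0+0+0+1+0+1+0+0+0+0+1+1+0+0+0+1+1+0+0 mod 2 = 0
Syndrome = 11000
Column 3 of H equals this syndrome → error at bit 3 (1-indexed).
Flip bit 3: 1010011101000101010000110001100 → 1000011101000101010000110001100
Extract data bits at positions {3,5,6,7,9,10,11,12,13,14,15,17,18,19,20,21,22,23,24,25,26,27,28,29,30,31}: 00110100010010000110001100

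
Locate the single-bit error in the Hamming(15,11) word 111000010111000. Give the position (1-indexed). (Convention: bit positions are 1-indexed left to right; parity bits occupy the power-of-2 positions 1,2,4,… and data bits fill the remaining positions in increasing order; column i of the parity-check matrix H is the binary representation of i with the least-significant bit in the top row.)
Syndrome s = H · r^T (mod 2), r = 111000010111000:
  s[0] = (101010101010101)·(111000010111000) mod 2 = 1+0+1+0+0+0+0+0+0+0+1+0+0+0+0 mod 2 = 1
  s[1] = (011001100110011)·(111000010111000) mod 2 = 0+1+1+0+0+0+0+0+0+1+1+0+0+0+0 mod 2 = 0
  s[2] = (000111100001111)·(111000010111000) mod 2 = 0+0+0+0+0+0+0+0+0+0+0+1+0+0+0 mod 2 = 1
  s[3] = (000000011111111)·(111000010111000) mod 2 = 0+0+0+0+0+0+0+1+0+1+1+1+0+0+0 mod 2 = 0
Syndrome = 1010
Column i of H is the binary representation of i, so the syndrome is the binary index of the flipped bit.
Read s = 1010 with s[0] as LSB: 1·2^0 + 0·2^1 + 1·2^2 + 0·2^3 = 5.
Error is at bit position 5.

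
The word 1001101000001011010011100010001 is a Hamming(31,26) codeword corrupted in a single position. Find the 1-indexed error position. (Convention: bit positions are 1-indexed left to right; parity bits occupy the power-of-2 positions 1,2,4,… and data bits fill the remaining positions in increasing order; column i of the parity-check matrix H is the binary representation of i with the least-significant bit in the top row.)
Syndrome s = H · r^T (mod 2), r = 1001101000001011010011100010001:
  s[0] = (1010101010101010101010101010101)·(1001101000001011010011100010001) mod 2 = 1+0+0+0+1+0+1+0+0+0+0+0+1+0+1+0+0+0+0+0+1+0+1+0+0+0+1+0+0+0+1 mod 2 = 1
  s[1] = (0110011001100110011001100110011)·(1001101000001011010011100010001) mod 2 = 0+0+0+0+0+0+1+0+0+0+0+0+0+0+1+0+0+1+0+0+0+1+1+0+0+0+1+0+0+0+1 mod 2 = 1
  s[2] = (0001111000011110000111100001111)·(1001101000001011010011100010001) mod 2 = 0+0+0+1+1+0+1+0+0+0+0+0+1+0+1+0+0+0+0+0+1+1+1+0+0+0+0+0+0+0+1 mod 2 = 1
  s[3] = (0000000111111110000000011111111)·(1001101000001011010011100010001) mod 2 = 0+0+0+0+0+0+0+0+0+0+0+0+1+0+1+0+0+0+0+0+0+0+0+0+0+0+1+0+0+0+1 mod 2 = 0
  s[4] = (0000000000000001111111111111111)·(1001101000001011010011100010001) mod 2 = 0+0+0+0+0+0+0+0+0+0+0+0+0+0+0+1+0+1+0+0+1+1+1+0+0+0+1+0+0+0+1 mod 2 = 1
Syndrome = 11101
Column i of H is the binary representation of i, so the syndrome is the binary index of the flipped bit.
Read s = 11101 with s[0] as LSB: 1·2^0 + 1·2^1 + 1·2^2 + 0·2^3 + 1·2^4 = 23.
Error is at bit position 23.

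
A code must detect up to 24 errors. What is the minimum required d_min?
Detecting e errors requires d_min ≥ e + 1 = 24 + 1 = 25.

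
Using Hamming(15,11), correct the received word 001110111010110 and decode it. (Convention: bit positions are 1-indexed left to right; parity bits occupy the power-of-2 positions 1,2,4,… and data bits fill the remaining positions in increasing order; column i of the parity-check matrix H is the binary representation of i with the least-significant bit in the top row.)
Syndrome s = H · r^T (mod 2), r = 001110111010110:
  s[0] = (101010101010101)·(001110111010110) mod 2 = 0+0+1+0+1+0+1+0+1+0+1+0+1+0+0 mod 2 = 0
  s[1] = (011001100110011)·(001110111010110) mod 2 = 0+0+1+0+0+0+1+0+0+0+1+0+0+1+0 mod 2 = 0
  s[2] = (000111100001111)·(001110111010110) mod 2 = 0+0+0+1+1+0+1+0+0+0+0+0+1+1+0 mod 2 = 1
  s[3] = (000000011111111)·(001110111010110) mod 2 = 0+0+0+0+0+0+0+1+1+0+1+0+1+1+0 mod 2 = 1
Syndrome = 0011
Column 12 of H equals this syndrome → error at bit 12 (1-indexed).
Flip bit 12: 001110111010110 → 001110111011110
Extract data bits at positions {3,5,6,7,9,10,11,12,13,14,15}: 11011011110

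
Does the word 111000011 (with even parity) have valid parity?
Sum of all bits: 1+1+1+0+0+0+0+1+1 = 5; 5 mod 2 = 1. Result is 1 → parity error detected.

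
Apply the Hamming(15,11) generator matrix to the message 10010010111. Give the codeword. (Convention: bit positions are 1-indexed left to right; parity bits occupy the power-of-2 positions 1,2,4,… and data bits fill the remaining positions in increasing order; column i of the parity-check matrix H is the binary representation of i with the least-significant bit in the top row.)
Codeword c = d · G (mod 2), d = 10010010111:
  c[0] = d·G[:,0] = (10010010111)·(11011010101) mod 2 = 1+0+0+1+0+0+1+0+1+0+1 mod 2 = 1
  c[1] = d·G[:,1] = (10010010111)·(10110110011) mod 2 = 1+0+0+1+0+0+1+0+0+1+1 mod 2 = 1
  c[2] = d·G[:,2] = (10010010111)·(10000000000) mod 2 = 1+0+0+0+0+0+0+0+0+0+0 mod 2 = 1
  c[3] = d·G[:,3] = (10010010111)·(01110001111) mod 2 = 0+0+0+1+0+0+0+0+1+1+1 mod 2 = 0
  c[4] = d·G[:,4] = (10010010111)·(01000000000) mod 2 = 0+0+0+0+0+0+0+0+0+0+0 mod 2 = 0
  c[5] = d·G[:,5] = (10010010111)·(00100000000) mod 2 = 0+0+0+0+0+0+0+0+0+0+0 mod 2 = 0
  c[6] = d·G[:,6] = (10010010111)·(00010000000) mod 2 = 0+0+0+1+0+0+0+0+0+0+0 mod 2 = 1
  c[7] = d·G[:,7] = (10010010111)·(00001111111) mod 2 = 0+0+0+0+0+0+1+0+1+1+1 mod 2 = 0
  c[8] = d·G[:,8] = (10010010111)·(00001000000) mod 2 = 0+0+0+0+0+0+0+0+0+0+0 mod 2 = 0
  c[9] = d·G[:,9] = (10010010111)·(00000100000) mod 2 = 0+0+0+0+0+0+0+0+0+0+0 mod 2 = 0
  c[10] = d·G[:,10] = (10010010111)·(00000010000) mod 2 = 0+0+0+0+0+0+1+0+0+0+0 mod 2 = 1
  c[11] = d·G[:,11] = (10010010111)·(00000001000) mod 2 = 0+0+0+0+0+0+0+0+0+0+0 mod 2 = 0
  c[12] = d·G[:,12] = (10010010111)·(00000000100) mod 2 = 0+0+0+0+0+0+0+0+1+0+0 mod 2 = 1
  c[13] = d·G[:,13] = (10010010111)·(00000000010) mod 2 = 0+0+0+0+0+0+0+0+0+1+0 mod 2 = 1
  c[14] = d·G[:,14] = (10010010111)·(00000000001) mod 2 = 0+0+0+0+0+0+0+0+0+0+1 mod 2 = 1
Codeword = 111000100010111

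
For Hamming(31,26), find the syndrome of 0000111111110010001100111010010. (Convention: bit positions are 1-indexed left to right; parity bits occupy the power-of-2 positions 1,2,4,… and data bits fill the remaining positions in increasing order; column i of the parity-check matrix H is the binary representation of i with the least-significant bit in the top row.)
Syndrome s = H · r^T (mod 2), r = 0000111111110010001100111010010:
  s[0] = (1010101010101010101010101010101)·(0000111111110010001100111010010) mod 2 = 0+0+0+0+1+0+1+0+1+0+1+0+0+0+1+0+0+0+1+0+0+0+1+0+1+0+1+0+0+0+0 mod 2 = 1
  s[1] = (0110011001100110011001100110011)·(0000111111110010001100111010010) mod 2 = 0+0+0+0+0+1+1+0+0+1+1+0+0+0+1+0+0+0+1+0+0+0+1+0+0+0+1+0+0+1+0 mod 2 = 1
  s[2] = (0001111000011110000111100001111)·(0000111111110010001100111010010) mod 2 = 0+0+0+0+1+1+1+0+0+0+0+1+0+0+1+0+0+0+0+1+0+0+1+0+0+0+0+0+0+1+0 mod 2 = 0
  s[3] = (0000000111111110000000011111111)·(0000111111110010001100111010010) mod 2 = 0+0+0+0+0+0+0+1+1+1+1+1+0+0+1+0+0+0+0+0+0+0+0+1+1+0+1+0+0+1+0 mod 2 = 0
  s[4] = (0000000000000001111111111111111)·(0000111111110010001100111010010) mod 2 = 0+0+0+0+0+0+0+0+0+0+0+0+0+0+0+0+0+0+1+1+0+0+1+1+1+0+1+0+0+1+0 mod 2 = 1
Syndrome = 11001
Non-zero syndrome: error at position 19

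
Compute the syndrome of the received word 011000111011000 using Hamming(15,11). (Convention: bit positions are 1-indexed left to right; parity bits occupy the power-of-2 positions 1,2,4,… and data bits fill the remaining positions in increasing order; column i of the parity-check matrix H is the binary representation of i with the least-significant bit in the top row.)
Syndrome s = H · r^T (mod 2), r = 011000111011000:
  s[0] = (101010101010101)·(011000111011000) mod 2 = 0+0+1+0+0+0+1+0+1+0+1+0+0+0+0 mod 2 = 0
  s[1] = (011001100110011)·(011000111011000) mod 2 = 0+1+1+0+0+0+1+0+0+0+1+0+0+0+0 mod 2 = 0
  s[2] = (000111100001111)·(011000111011000) mod 2 = 0+0+0+0+0+0+1+0+0+0+0+1+0+0+0 mod 2 = 0
  s[3] = (000000011111111)·(011000111011000) mod 2 = 0+0+0+0+0+0+0+1+1+0+1+1+0+0+0 mod 2 = 0
Syndrome = 0000
s = 0: no error detected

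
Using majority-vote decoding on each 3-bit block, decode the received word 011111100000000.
Split into 3-bit blocks and majority-vote each:
  block 1 = 011: 2 ones, 1 zeros → 1
  block 2 = 111: 3 ones, 0 zeros → 1
  block 3 = 100: 1 ones, 2 zeros → 0
  block 4 = 000: 0 ones, 3 zeros → 0
  block 5 = 000: 0 ones, 3 zeros → 0
Decoded = 11000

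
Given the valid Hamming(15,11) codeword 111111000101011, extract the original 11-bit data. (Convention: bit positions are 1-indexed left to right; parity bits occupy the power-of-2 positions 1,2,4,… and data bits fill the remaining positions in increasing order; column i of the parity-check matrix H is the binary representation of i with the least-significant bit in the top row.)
Parity bits occupy power-of-2 positions; data bits are at positions {3,5,6,7,9,10,11,12,13,14,15} (1-indexed).
Extract: c[3]=1 c[5]=1 c[6]=1 c[7]=0 c[9]=0 c[10]=1 c[11]=0 c[12]=1 c[13]=0 c[14]=1 c[15]=1
Data = 11100101011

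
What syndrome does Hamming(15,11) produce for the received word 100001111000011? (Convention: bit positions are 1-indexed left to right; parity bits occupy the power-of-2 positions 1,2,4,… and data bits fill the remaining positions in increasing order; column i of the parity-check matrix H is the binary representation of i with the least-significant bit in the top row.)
Syndrome s = H · r^T (mod 2), r = 100001111000011:
  s[0] = (101010101010101)·(100001111000011) mod 2 = 1+0+0+0+0+0+1+0+1+0+0+0+0+0+1 mod 2 = 0
  s[1] = (011001100110011)·(100001111000011) mod 2 = 0+0+0+0+0+1+1+0+0+0+0+0+0+1+1 mod 2 = 0
  s[2] = (000111100001111)·(100001111000011) mod 2 = 0+0+0+0+0+1+1+0+0+0+0+0+0+1+1 mod 2 = 0
  s[3] = (000000011111111)·(100001111000011) mod 2 = 0+0+0+0+0+0+0+1+1+0+0+0+0+1+1 mod 2 = 0
Syndrome = 0000
s = 0: no error detected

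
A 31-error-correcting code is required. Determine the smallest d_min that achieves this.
Correcting t errors requires d_min ≥ 2t + 1 = 2·31 + 1 = 63.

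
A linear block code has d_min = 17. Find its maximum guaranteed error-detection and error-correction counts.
(a) Detection requires d_min ≥ e+1, so e ≤ d_min − 1 = 16.
(b) Correction requires d_min ≥ 2t+1, so t ≤ ⌊(d_min − 1)/2⌋ = ⌊16/2⌋ = 8.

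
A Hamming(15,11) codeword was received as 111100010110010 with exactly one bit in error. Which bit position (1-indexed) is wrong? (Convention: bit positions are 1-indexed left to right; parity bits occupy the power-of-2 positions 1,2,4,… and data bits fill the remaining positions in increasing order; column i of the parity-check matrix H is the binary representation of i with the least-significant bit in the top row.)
Syndrome s = H · r^T (mod 2), r = 111100010110010:
  s[0] = (101010101010101)·(111100010110010) mod 2 = 1+0+1+0+0+0+0+0+0+0+1+0+0+0+0 mod 2 = 1
  s[1] = (011001100110011)·(111100010110010) mod 2 = 0+1+1+0+0+0+0+0+0+1+1+0+0+1+0 mod 2 = 1
  s[2] = (000111100001111)·(111100010110010) mod 2 = 0+0+0+1+0+0+0+0+0+0+0+0+0+1+0 mod 2 = 0
  s[3] = (000000011111111)·(111100010110010) mod 2 = 0+0+0+0+0+0+0+1+0+1+1+0+0+1+0 mod 2 = 0
Syndrome = 1100
Column i of H is the binary representation of i, so the syndrome is the binary index of the flipped bit.
Read s = 1100 with s[0] as LSB: 1·2^0 + 1·2^1 + 0·2^2 + 0·2^3 = 3.
Error is at bit position 3.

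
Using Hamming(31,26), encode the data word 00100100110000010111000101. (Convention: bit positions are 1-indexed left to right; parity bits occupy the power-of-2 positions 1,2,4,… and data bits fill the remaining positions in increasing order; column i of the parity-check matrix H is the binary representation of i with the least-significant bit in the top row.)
Codeword c = d · G (mod 2), d = 00100100110000010111000101:
  c[0] = d·G[:,0] = (00100100110000010111000101)·(11011010101101010101010101) mod 2 = 0+0+0+0+0+0+0+0+1+0+0+0+0+0+0+1+0+1+0+1+0+0+0+1+0+1 mod 2 = 0
  c[1] = d·G[:,1] = (00100100110000010111000101)·(10110110011011001100110011) mod 2 = 0+0+1+0+0+1+0+0+0+1+0+0+0+0+0+0+0+1+0+0+0+0+0+0+0+1 mod 2 = 1
  c[2] = d·G[:,2] = (00100100110000010111000101)·(10000000000000000000000000) mod 2 = 0+0+0+0+0+0+0+0+0+0+0+0+0+0+0+0+0+0+0+0+0+0+0+0+0+0 mod 2 = 0
  c[3] = d·G[:,3] = (00100100110000010111000101)·(01110001111000111100001111) mod 2 = 0+0+1+0+0+0+0+0+1+1+0+0+0+0+0+1+0+1+0+0+0+0+0+1+0+1 mod 2 = 1
  c[4] = d·G[:,4] = (00100100110000010111000101)·(01000000000000000000000000) mod 2 = 0+0+0+0+0+0+0+0+0+0+0+0+0+0+0+0+0+0+0+0+0+0+0+0+0+0 mod 2 = 0
  c[5] = d·G[:,5] = (00100100110000010111000101)·(00100000000000000000000000) mod 2 = 0+0+1+0+0+0+0+0+0+0+0+0+0+0+0+0+0+0+0+0+0+0+0+0+0+0 mod 2 = 1
  c[6] = d·G[:,6] = (00100100110000010111000101)·(00010000000000000000000000) mod 2 = 0+0+0+0+0+0+0+0+0+0+0+0+0+0+0+0+0+0+0+0+0+0+0+0+0+0 mod 2 = 0
  c[7] = d·G[:,7] = (00100100110000010111000101)·(00001111111000000011111111) mod 2 = 0+0+0+0+0+1+0+0+1+1+0+0+0+0+0+0+0+0+1+1+0+0+0+1+0+1 mod 2 = 1
  c[8] = d·G[:,8] = (00100100110000010111000101)·(00001000000000000000000000) mod 2 = 0+0+0+0+0+0+0+0+0+0+0+0+0+0+0+0+0+0+0+0+0+0+0+0+0+0 mod 2 = 0
  c[9] = d·G[:,9] = (00100100110000010111000101)·(00000100000000000000000000) mod 2 = 0+0+0+0+0+1+0+0+0+0+0+0+0+0+0+0+0+0+0+0+0+0+0+0+0+0 mod 2 = 1
  c[10] = d·G[:,10] = (00100100110000010111000101)·(00000010000000000000000000) mod 2 = 0+0+0+0+0+0+0+0+0+0+0+0+0+0+0+0+0+0+0+0+0+0+0+0+0+0 mod 2 = 0
  c[11] = d·G[:,11] = (00100100110000010111000101)·(00000001000000000000000000) mod 2 = 0+0+0+0+0+0+0+0+0+0+0+0+0+0+0+0+0+0+0+0+0+0+0+0+0+0 mod 2 = 0
  c[12] = d·G[:,12] = (00100100110000010111000101)·(00000000100000000000000000) mod 2 = 0+0+0+0+0+0+0+0+1+0+0+0+0+0+0+0+0+0+0+0+0+0+0+0+0+0 mod 2 = 1
  c[13] = d·G[:,13] = (00100100110000010111000101)·(00000000010000000000000000) mod 2 = 0+0+0+0+0+0+0+0+0+1+0+0+0+0+0+0+0+0+0+0+0+0+0+0+0+0 mod 2 = 1
  c[14] = d·G[:,14] = (00100100110000010111000101)·(00000000001000000000000000) mod 2 = 0+0+0+0+0+0+0+0+0+0+0+0+0+0+0+0+0+0+0+0+0+0+0+0+0+0 mod 2 = 0
  c[15] = d·G[:,15] = (00100100110000010111000101)·(00000000000111111111111111) mod 2 = 0+0+0+0+0+0+0+0+0+0+0+0+0+0+0+1+0+1+1+1+0+0+0+1+0+1 mod 2 = 0
  c[16] = d·G[:,16] = (00100100110000010111000101)·(00000000000100000000000000) mod 2 = 0+0+0+0+0+0+0+0+0+0+0+0+0+0+0+0+0+0+0+0+0+0+0+0+0+0 mod 2 = 0
  c[17] = d·G[:,17] = (00100100110000010111000101)·(00000000000010000000000000) mod 2 = 0+0+0+0+0+0+0+0+0+0+0+0+0+0+0+0+0+0+0+0+0+0+0+0+0+0 mod 2 = 0
  c[18] = d·G[:,18] = (00100100110000010111000101)·(00000000000001000000000000) mod 2 = 0+0+0+0+0+0+0+0+0+0+0+0+0+0+0+0+0+0+0+0+0+0+0+0+0+0 mod 2 = 0
  c[19] = d·G[:,19] = (00100100110000010111000101)·(00000000000000100000000000) mod 2 = 0+0+0+0+0+0+0+0+0+0+0+0+0+0+0+0+0+0+0+0+0+0+0+0+0+0 mod 2 = 0
  c[20] = d·G[:,20] = (00100100110000010111000101)·(00000000000000010000000000) mod 2 = 0+0+0+0+0+0+0+0+0+0+0+0+0+0+0+1+0+0+0+0+0+0+0+0+0+0 mod 2 = 1
  c[21] = d·G[:,21] = (00100100110000010111000101)·(00000000000000001000000000) mod 2 = 0+0+0+0+0+0+0+0+0+0+0+0+0+0+0+0+0+0+0+0+0+0+0+0+0+0 mod 2 = 0
  c[22] = d·G[:,22] = (00100100110000010111000101)·(00000000000000000100000000) mod 2 = 0+0+0+0+0+0+0+0+0+0+0+0+0+0+0+0+0+1+0+0+0+0+0+0+0+0 mod 2 = 1
  c[23] = d·G[:,23] = (00100100110000010111000101)·(00000000000000000010000000) mod 2 = 0+0+0+0+0+0+0+0+0+0+0+0+0+0+0+0+0+0+1+0+0+0+0+0+0+0 mod 2 = 1
  c[24] = d·G[:,24] = (00100100110000010111000101)·(00000000000000000001000000) mod 2 = 0+0+0+0+0+0+0+0+0+0+0+0+0+0+0+0+0+0+0+1+0+0+0+0+0+0 mod 2 = 1
  c[25] = d·G[:,25] = (00100100110000010111000101)·(00000000000000000000100000) mod 2 = 0+0+0+0+0+0+0+0+0+0+0+0+0+0+0+0+0+0+0+0+0+0+0+0+0+0 mod 2 = 0
  c[26] = d·G[:,26] = (00100100110000010111000101)·(00000000000000000000010000) mod 2 = 0+0+0+0+0+0+0+0+0+0+0+0+0+0+0+0+0+0+0+0+0+0+0+0+0+0 mod 2 = 0
  c[27] = d·G[:,27] = (00100100110000010111000101)·(00000000000000000000001000) mod 2 = 0+0+0+0+0+0+0+0+0+0+0+0+0+0+0+0+0+0+0+0+0+0+0+0+0+0 mod 2 = 0
  c[28] = d·G[:,28] = (00100100110000010111000101)·(00000000000000000000000100) mod 2 = 0+0+0+0+0+0+0+0+0+0+0+0+0+0+0+0+0+0+0+0+0+0+0+1+0+0 mod 2 = 1
  c[29] = d·G[:,29] = (00100100110000010111000101)·(00000000000000000000000010) mod 2 = 0+0+0+0+0+0+0+0+0+0+0+0+0+0+0+0+0+0+0+0+0+0+0+0+0+0 mod 2 = 0
  c[30] = d·G[:,30] = (00100100110000010111000101)·(00000000000000000000000001) mod 2 = 0+0+0+0+0+0+0+0+0+0+0+0+0+0+0+0+0+0+0+0+0+0+0+0+0+1 mod 2 = 1
Codeword = 0101010101001100000010111000101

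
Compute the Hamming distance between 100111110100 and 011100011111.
XOR = 111011101011, count of 1s = 9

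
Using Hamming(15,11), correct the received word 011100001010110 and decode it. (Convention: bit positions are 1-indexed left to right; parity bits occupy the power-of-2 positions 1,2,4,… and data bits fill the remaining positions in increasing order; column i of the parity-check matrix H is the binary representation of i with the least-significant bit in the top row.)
Syndrome s = H · r^T (mod 2), r = 011100001010110:
  s[0] = (101010101010101)·(011100001010110) mod 2 = 0+0+1+0+0+0+0+0+1+0+1+0+1+0+0 mod 2 = 0
  s[1] = (011001100110011)·(011100001010110) mod 2 = 0+1+1+0+0+0+0+0+0+0+1+0+0+1+0 mod 2 = 0
  s[2] = (000111100001111)·(011100001010110) mod 2 = 0+0+0+1+0+0+0+0+0+0+0+0+1+1+0 mod 2 = 1
  s[3] = (000000011111111)·(011100001010110) mod 2 = 0+0+0+0+0+0+0+0+1+0+1+0+1+1+0 mod 2 = 0
Syndrome = 0010
Column 4 of H equals this syndrome → error at bit 4 (1-indexed).
Flip bit 4: 011100001010110 → 011000001010110
Extract data bits at positions {3,5,6,7,9,10,11,12,13,14,15}: 10001010110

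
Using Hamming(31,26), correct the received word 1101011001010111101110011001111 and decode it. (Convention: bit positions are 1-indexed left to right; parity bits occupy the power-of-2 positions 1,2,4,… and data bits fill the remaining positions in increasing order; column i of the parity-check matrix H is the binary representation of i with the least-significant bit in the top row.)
Syndrome s = H · r^T (mod 2), r = 1101011001010111101110011001111:
  s[0] = (1010101010101010101010101010101)·(1101011001010111101110011001111) mod 2 = 1+0+0+0+0+0+1+0+0+0+0+0+0+0+1+0+1+0+1+0+1+0+0+0+1+0+0+0+1+0+1 mod 2 = 1
  s[1] = (0110011001100110011001100110011)·(1101011001010111101110011001111) mod 2 = 0+1+0+0+0+1+1+0+0+1+0+0+0+1+1+0+0+0+1+0+0+0+0+0+0+0+0+0+0+1+1 mod 2 = 1
  s[2] = (0001111000011110000111100001111)·(1101011001010111101110011001111) mod 2 = 0+0+0+1+0+1+1+0+0+0+0+1+0+1+1+0+0+0+0+1+1+0+0+0+0+0+0+1+1+1+1 mod 2 = 0
  s[3] = (0000000111111110000000011111111)·(1101011001010111101110011001111) mod 2 = 0+0+0+0+0+0+0+0+0+1+0+1+0+1+1+0+0+0+0+0+0+0+0+1+1+0+0+1+1+1+1 mod 2 = 0
  s[4] = (0000000000000001111111111111111)·(1101011001010111101110011001111) mod 2 = 0+0+0+0+0+0+0+0+0+0+0+0+0+0+0+1+1+0+1+1+1+0+0+1+1+0+0+1+1+1+1 mod 2 = 1
Syndrome = 11001
Column 19 of H equals this syndrome → error at bit 19 (1-indexed).
Flip bit 19: 1101011001010111101110011001111 → 1101011001010111100110011001111
Extract data bits at positions {3,5,6,7,9,10,11,12,13,14,15,17,18,19,20,21,22,23,24,25,26,27,28,29,30,31}: 00110101011100110011001111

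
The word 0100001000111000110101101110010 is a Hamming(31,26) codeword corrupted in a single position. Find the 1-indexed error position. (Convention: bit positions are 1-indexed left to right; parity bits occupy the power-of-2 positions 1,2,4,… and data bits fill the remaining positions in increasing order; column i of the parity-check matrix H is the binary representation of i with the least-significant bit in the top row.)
Syndrome s = H · r^T (mod 2), r = 0100001000111000110101101110010:
  s[0] = (1010101010101010101010101010101)·(0100001000111000110101101110010) mod 2 = 0+0+0+0+0+0+1+0+0+0+1+0+1+0+0+0+1+0+0+0+0+0+1+0+1+0+1+0+0+0+0 mod 2 = 1
  s[1] = (0110011001100110011001100110011)·(0100001000111000110101101110010) mod 2 = 0+1+0+0+0+0+1+0+0+0+1+0+0+0+0+0+0+1+0+0+0+1+1+0+0+1+1+0+0+1+0 mod 2 = 1
  s[2] = (0001111000011110000111100001111)·(0100001000111000110101101110010) mod 2 = 0+0+0+0+0+0+1+0+0+0+0+1+1+0+0+0+0+0+0+1+0+1+1+0+0+0+0+0+0+1+0 mod 2 = 1
  s[3] = (0000000111111110000000011111111)·(0100001000111000110101101110010) mod 2 = 0+0+0+0+0+0+0+0+0+0+1+1+1+0+0+0+0+0+0+0+0+0+0+0+1+1+1+0+0+1+0 mod 2 = 1
  s[4] = (0000000000000001111111111111111)·(0100001000111000110101101110010) mod 2 = 0+0+0+0+0+0+0+0+0+0+0+0+0+0+0+0+1+1+0+1+0+1+1+0+1+1+1+0+0+1+0 mod 2 = 1
Syndrome = 11111
Column i of H is the binary representation of i, so the syndrome is the binary index of the flipped bit.
Read s = 11111 with s[0] as LSB: 1·2^0 + 1·2^1 + 1·2^2 + 1·2^3 + 1·2^4 = 31.
Error is at bit position 31.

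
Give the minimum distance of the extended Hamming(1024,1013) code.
d_min = 4 (adding an overall parity bit to Hamming(1023,1013) raises d_min from 3 to 4).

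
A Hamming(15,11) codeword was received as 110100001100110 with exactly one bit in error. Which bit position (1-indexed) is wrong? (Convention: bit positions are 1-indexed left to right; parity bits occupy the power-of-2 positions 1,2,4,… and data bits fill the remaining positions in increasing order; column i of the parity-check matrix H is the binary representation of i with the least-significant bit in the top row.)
Syndrome s = H · r^T (mod 2), r = 110100001100110:
  s[0] = (101010101010101)·(110100001100110) mod 2 = 1+0+0+0+0+0+0+0+1+0+0+0+1+0+0 mod 2 = 1
  s[1] = (011001100110011)·(110100001100110) mod 2 = 0+1+0+0+0+0+0+0+0+1+0+0+0+1+0 mod 2 = 1
  s[2] = (000111100001111)·(110100001100110) mod 2 = 0+0+0+1+0+0+0+0+0+0+0+0+1+1+0 mod 2 = 1
  s[3] = (000000011111111)·(110100001100110) mod 2 = 0+0+0+0+0+0+0+0+1+1+0+0+1+1+0 mod 2 = 0
Syndrome = 1110
Column i of H is the binary representation of i, so the syndrome is the binary index of the flipped bit.
Read s = 1110 with s[0] as LSB: 1·2^0 + 1·2^1 + 1·2^2 + 0·2^3 = 7.
Error is at bit position 7.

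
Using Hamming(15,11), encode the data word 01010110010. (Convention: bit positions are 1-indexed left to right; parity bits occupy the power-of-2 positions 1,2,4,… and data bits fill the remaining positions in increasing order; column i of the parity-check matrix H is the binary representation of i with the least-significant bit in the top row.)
Codeword c = d · G (mod 2), d = 01010110010:
  c[0] = d·G[:,0] = (01010110010)·(11011010101) mod 2 = 0+1+0+1+0+0+1+0+0+0+0 mod 2 = 1
  c[1] = d·G[:,1] = (01010110010)·(10110110011) mod 2 = 0+0+0+1+0+1+1+0+0+1+0 mod 2 = 0
  c[2] = d·G[:,2] = (01010110010)·(10000000000) mod 2 = 0+0+0+0+0+0+0+0+0+0+0 mod 2 = 0
  c[3] = d·G[:,3] = (01010110010)·(01110001111) mod 2 = 0+1+0+1+0+0+0+0+0+1+0 mod 2 = 1
  c[4] = d·G[:,4] = (01010110010)·(01000000000) mod 2 = 0+1+0+0+0+0+0+0+0+0+0 mod 2 = 1
  c[5] = d·G[:,5] = (01010110010)·(00100000000) mod 2 = 0+0+0+0+0+0+0+0+0+0+0 mod 2 = 0
  c[6] = d·G[:,6] = (01010110010)·(00010000000) mod 2 = 0+0+0+1+0+0+0+0+0+0+0 mod 2 = 1
  c[7] = d·G[:,7] = (01010110010)·(00001111111) mod 2 = 0+0+0+0+0+1+1+0+0+1+0 mod 2 = 1
  c[8] = d·G[:,8] = (01010110010)·(00001000000) mod 2 = 0+0+0+0+0+0+0+0+0+0+0 mod 2 = 0
  c[9] = d·G[:,9] = (01010110010)·(00000100000) mod 2 = 0+0+0+0+0+1+0+0+0+0+0 mod 2 = 1
  c[10] = d·G[:,10] = (01010110010)·(00000010000) mod 2 = 0+0+0+0+0+0+1+0+0+0+0 mod 2 = 1
  c[11] = d·G[:,11] = (01010110010)·(00000001000) mod 2 = 0+0+0+0+0+0+0+0+0+0+0 mod 2 = 0
  c[12] = d·G[:,12] = (01010110010)·(00000000100) mod 2 = 0+0+0+0+0+0+0+0+0+0+0 mod 2 = 0
  c[13] = d·G[:,13] = (01010110010)·(00000000010) mod 2 = 0+0+0+0+0+0+0+0+0+1+0 mod 2 = 1
  c[14] = d·G[:,14] = (01010110010)·(00000000001) mod 2 = 0+0+0+0+0+0+0+0+0+0+0 mod 2 = 0
Codeword = 100110110110010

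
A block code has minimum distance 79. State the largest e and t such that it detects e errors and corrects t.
(a) Detection requires d_min ≥ e+1, so e ≤ d_min − 1 = 78.
(b) Correction requires d_min ≥ 2t+1, so t ≤ ⌊(d_min − 1)/2⌋ = ⌊78/2⌋ = 39.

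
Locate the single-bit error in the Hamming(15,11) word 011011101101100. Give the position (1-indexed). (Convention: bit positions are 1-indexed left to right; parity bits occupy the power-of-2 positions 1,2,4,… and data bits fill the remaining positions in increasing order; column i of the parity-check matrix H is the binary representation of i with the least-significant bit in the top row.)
Syndrome s = H · r^T (mod 2), r = 011011101101100:
  s[0] = (101010101010101)·(011011101101100) mod 2 = 0+0+1+0+1+0+1+0+1+0+0+0+1+0+0 mod 2 = 1
  s[1] = (011001100110011)·(011011101101100) mod 2 = 0+1+1+0+0+1+1+0+0+1+0+0+0+0+0 mod 2 = 1
  s[2] = (000111100001111)·(011011101101100) mod 2 = 0+0+0+0+1+1+1+0+0+0+0+1+1+0+0 mod 2 = 1
  s[3] = (000000011111111)·(011011101101100) mod 2 = 0+0+0+0+0+0+0+0+1+1+0+1+1+0+0 mod 2 = 0
Syndrome = 1110
Column i of H is the binary representation of i, so the syndrome is the binary index of the flipped bit.
Read s = 1110 with s[0] as LSB: 1·2^0 + 1·2^1 + 1·2^2 + 0·2^3 = 7.
Error is at bit position 7.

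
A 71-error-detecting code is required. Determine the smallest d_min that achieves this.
Detecting e errors requires d_min ≥ e + 1 = 71 + 1 = 72.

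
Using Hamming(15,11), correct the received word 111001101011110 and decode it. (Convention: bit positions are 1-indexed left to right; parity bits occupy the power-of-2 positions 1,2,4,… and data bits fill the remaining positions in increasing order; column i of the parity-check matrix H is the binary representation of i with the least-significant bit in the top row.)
Syndrome s = H · r^T (mod 2), r = 111001101011110:
  s[0] = (101010101010101)·(111001101011110) mod 2 = 1+0+1+0+0+0+1+0+1+0+1+0+1+0+0 mod 2 = 0
  s[1] = (011001100110011)·(111001101011110) mod 2 = 0+1+1+0+0+1+1+0+0+0+1+0+0+1+0 mod 2 = 0
  s[2] = (000111100001111)·(111001101011110) mod 2 = 0+0+0+0+0+1+1+0+0+0+0+1+1+1+0 mod 2 = 1
  s[3] = (000000011111111)·(111001101011110) mod 2 = 0+0+0+0+0+0+0+0+1+0+1+1+1+1+0 mod 2 = 1
Syndrome = 0011
Column 12 of H equals this syndrome → error at bit 12 (1-indexed).
Flip bit 12: 111001101011110 → 111001101010110
Extract data bits at positions {3,5,6,7,9,10,11,12,13,14,15}: 10111010110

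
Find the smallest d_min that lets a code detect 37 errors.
Detecting e errors requires d_min ≥ e + 1 = 37 + 1 = 38.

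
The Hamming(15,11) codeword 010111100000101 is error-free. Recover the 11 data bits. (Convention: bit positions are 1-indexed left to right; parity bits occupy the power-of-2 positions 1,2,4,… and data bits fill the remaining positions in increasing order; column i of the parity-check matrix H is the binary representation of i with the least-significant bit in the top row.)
Parity bits occupy power-of-2 positions; data bits are at positions {3,5,6,7,9,10,11,12,13,14,15} (1-indexed).
Extract: c[3]=0 c[5]=1 c[6]=1 c[7]=1 c[9]=0 c[10]=0 c[11]=0 c[12]=0 c[13]=1 c[14]=0 c[15]=1
Data = 01110000101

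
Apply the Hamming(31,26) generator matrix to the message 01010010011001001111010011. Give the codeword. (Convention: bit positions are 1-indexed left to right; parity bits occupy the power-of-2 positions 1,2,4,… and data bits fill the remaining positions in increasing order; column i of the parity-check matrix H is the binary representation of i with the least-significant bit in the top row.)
Codeword c = d · G (mod 2), d = 01010010011001001111010011:
  c[0] = d·G[:,0] = (01010010011001001111010011)·(11011010101101010101010101) mod 2 = 0+1+0+1+0+0+1+0+0+0+1+0+0+1+0+0+0+1+0+1+0+1+0+0+0+1 mod 2 = 1
  c[1] = d·G[:,1] = (01010010011001001111010011)·(10110110011011001100110011) mod 2 = 0+0+0+1+0+0+1+0+0+1+1+0+0+1+0+0+1+1+0+0+0+1+0+0+1+1 mod 2 = 0
  c[2] = d·G[:,2] = (01010010011001001111010011)·(10000000000000000000000000) mod 2 = 0+0+0+0+0+0+0+0+0+0+0+0+0+0+0+0+0+0+0+0+0+0+0+0+0+0 mod 2 = 0
  c[3] = d·G[:,3] = (01010010011001001111010011)·(01110001111000111100001111) mod 2 = 0+1+0+1+0+0+0+0+0+1+1+0+0+0+0+0+1+1+0+0+0+0+0+0+1+1 mod 2 = 0
  c[4] = d·G[:,4] = (01010010011001001111010011)·(01000000000000000000000000) mod 2 = 0+1+0+0+0+0+0+0+0+0+0+0+0+0+0+0+0+0+0+0+0+0+0+0+0+0 mod 2 = 1
  c[5] = d·G[:,5] = (01010010011001001111010011)·(00100000000000000000000000) mod 2 = 0+0+0+0+0+0+0+0+0+0+0+0+0+0+0+0+0+0+0+0+0+0+0+0+0+0 mod 2 = 0
  c[6] = d·G[:,6] = (01010010011001001111010011)·(00010000000000000000000000) mod 2 = 0+0+0+1+0+0+0+0+0+0+0+0+0+0+0+0+0+0+0+0+0+0+0+0+0+0 mod 2 = 1
  c[7] = d·G[:,7] = (01010010011001001111010011)·(00001111111000000011111111) mod 2 = 0+0+0+0+0+0+1+0+0+1+1+0+0+0+0+0+0+0+1+1+0+1+0+0+1+1 mod 2 = 0
  c[8] = d·G[:,8] = (01010010011001001111010011)·(00001000000000000000000000) mod 2 = 0+0+0+0+0+0+0+0+0+0+0+0+0+0+0+0+0+0+0+0+0+0+0+0+0+0 mod 2 = 0
  c[9] = d·G[:,9] = (01010010011001001111010011)·(00000100000000000000000000) mod 2 = 0+0+0+0+0+0+0+0+0+0+0+0+0+0+0+0+0+0+0+0+0+0+0+0+0+0 mod 2 = 0
  c[10] = d·G[:,10] = (01010010011001001111010011)·(00000010000000000000000000) mod 2 = 0+0+0+0+0+0+1+0+0+0+0+0+0+0+0+0+0+0+0+0+0+0+0+0+0+0 mod 2 = 1
  c[11] = d·G[:,11] = (01010010011001001111010011)·(00000001000000000000000000) mod 2 = 0+0+0+0+0+0+0+0+0+0+0+0+0+0+0+0+0+0+0+0+0+0+0+0+0+0 mod 2 = 0
  c[12] = d·G[:,12] = (01010010011001001111010011)·(00000000100000000000000000) mod 2 = 0+0+0+0+0+0+0+0+0+0+0+0+0+0+0+0+0+0+0+0+0+0+0+0+0+0 mod 2 = 0
  c[13] = d·G[:,13] = (01010010011001001111010011)·(00000000010000000000000000) mod 2 = 0+0+0+0+0+0+0+0+0+1+0+0+0+0+0+0+0+0+0+0+0+0+0+0+0+0 mod 2 = 1
  c[14] = d·G[:,14] = (01010010011001001111010011)·(00000000001000000000000000) mod 2 = 0+0+0+0+0+0+0+0+0+0+1+0+0+0+0+0+0+0+0+0+0+0+0+0+0+0 mod 2 = 1
  c[15] = d·G[:,15] = (01010010011001001111010011)·(00000000000111111111111111) mod 2 = 0+0+0+0+0+0+0+0+0+0+0+0+0+1+0+0+1+1+1+1+0+1+0+0+1+1 mod 2 = 0
  c[16] = d·G[:,16] = (01010010011001001111010011)·(00000000000100000000000000) mod 2 = 0+0+0+0+0+0+0+0+0+0+0+0+0+0+0+0+0+0+0+0+0+0+0+0+0+0 mod 2 = 0
  c[17] = d·G[:,17] = (01010010011001001111010011)·(00000000000010000000000000) mod 2 = 0+0+0+0+0+0+0+0+0+0+0+0+0+0+0+0+0+0+0+0+0+0+0+0+0+0 mod 2 = 0
  c[18] = d·G[:,18] = (01010010011001001111010011)·(00000000000001000000000000) mod 2 = 0+0+0+0+0+0+0+0+0+0+0+0+0+1+0+0+0+0+0+0+0+0+0+0+0+0 mod 2 = 1
  c[19] = d·G[:,19] = (01010010011001001111010011)·(00000000000000100000000000) mod 2 = 0+0+0+0+0+0+0+0+0+0+0+0+0+0+0+0+0+0+0+0+0+0+0+0+0+0 mod 2 = 0
  c[20] = d·G[:,20] = (01010010011001001111010011)·(00000000000000010000000000) mod 2 = 0+0+0+0+0+0+0+0+0+0+0+0+0+0+0+0+0+0+0+0+0+0+0+0+0+0 mod 2 = 0
  c[21] = d·G[:,21] = (01010010011001001111010011)·(00000000000000001000000000) mod 2 = 0+0+0+0+0+0+0+0+0+0+0+0+0+0+0+0+1+0+0+0+0+0+0+0+0+0 mod 2 = 1
  c[22] = d·G[:,22] = (01010010011001001111010011)·(00000000000000000100000000) mod 2 = 0+0+0+0+0+0+0+0+0+0+0+0+0+0+0+0+0+1+0+0+0+0+0+0+0+0 mod 2 = 1
  c[23] = d·G[:,23] = (01010010011001001111010011)·(00000000000000000010000000) mod 2 = 0+0+0+0+0+0+0+0+0+0+0+0+0+0+0+0+0+0+1+0+0+0+0+0+0+0 mod 2 = 1
  c[24] = d·G[:,24] = (01010010011001001111010011)·(00000000000000000001000000) mod 2 = 0+0+0+0+0+0+0+0+0+0+0+0+0+0+0+0+0+0+0+1+0+0+0+0+0+0 mod 2 = 1
  c[25] = d·G[:,25] = (01010010011001001111010011)·(00000000000000000000100000) mod 2 = 0+0+0+0+0+0+0+0+0+0+0+0+0+0+0+0+0+0+0+0+0+0+0+0+0+0 mod 2 = 0
  c[26] = d·G[:,26] = (01010010011001001111010011)·(00000000000000000000010000) mod 2 = 0+0+0+0+0+0+0+0+0+0+0+0+0+0+0+0+0+0+0+0+0+1+0+0+0+0 mod 2 = 1
  c[27] = d·G[:,27] = (01010010011001001111010011)·(00000000000000000000001000) mod 2 = 0+0+0+0+0+0+0+0+0+0+0+0+0+0+0+0+0+0+0+0+0+0+0+0+0+0 mod 2 = 0
  c[28] = d·G[:,28] = (01010010011001001111010011)·(00000000000000000000000100) mod 2 = 0+0+0+0+0+0+0+0+0+0+0+0+0+0+0+0+0+0+0+0+0+0+0+0+0+0 mod 2 = 0
  c[29] = d·G[:,29] = (01010010011001001111010011)·(00000000000000000000000010) mod 2 = 0+0+0+0+0+0+0+0+0+0+0+0+0+0+0+0+0+0+0+0+0+0+0+0+1+0 mod 2 = 1
  c[30] = d·G[:,30] = (01010010011001001111010011)·(00000000000000000000000001) mod 2 = 0+0+0+0+0+0+0+0+0+0+0+0+0+0+0+0+0+0+0+0+0+0+0+0+0+1 mod 2 = 1
Codeword = 1000101000100110001001111010011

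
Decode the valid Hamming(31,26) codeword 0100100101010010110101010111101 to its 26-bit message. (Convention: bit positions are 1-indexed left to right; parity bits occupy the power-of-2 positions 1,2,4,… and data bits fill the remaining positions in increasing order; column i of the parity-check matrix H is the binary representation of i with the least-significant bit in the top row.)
Parity bits occupy power-of-2 positions; data bits are at positions {3,5,6,7,9,10,11,12,13,14,15,17,18,19,20,21,22,23,24,25,26,27,28,29,30,31} (1-indexed).
Extract: c[3]=0 c[5]=1 c[6]=0 c[7]=0 c[9]=0 c[10]=1 c[11]=0 c[12]=1 c[13]=0 c[14]=0 c[15]=1 c[17]=1 c[18]=1 c[19]=0 c[20]=1 c[21]=0 c[22]=1 c[23]=0 c[24]=1 c[25]=0 c[26]=1 c[27]=1 c[28]=1 c[29]=1 c[30]=0 c[31]=1
Data = 01000101001110101010111101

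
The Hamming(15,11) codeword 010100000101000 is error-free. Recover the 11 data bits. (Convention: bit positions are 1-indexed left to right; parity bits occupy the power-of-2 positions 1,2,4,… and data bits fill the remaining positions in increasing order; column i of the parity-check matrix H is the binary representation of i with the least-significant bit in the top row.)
Parity bits occupy power-of-2 positions; data bits are at positions {3,5,6,7,9,10,11,12,13,14,15} (1-indexed).
Extract: c[3]=0 c[5]=0 c[6]=0 c[7]=0 c[9]=0 c[10]=1 c[11]=0 c[12]=1 c[13]=0 c[14]=0 c[15]=0
Data = 00000101000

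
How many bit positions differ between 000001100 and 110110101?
XOR = 110111001, count of 1s = 6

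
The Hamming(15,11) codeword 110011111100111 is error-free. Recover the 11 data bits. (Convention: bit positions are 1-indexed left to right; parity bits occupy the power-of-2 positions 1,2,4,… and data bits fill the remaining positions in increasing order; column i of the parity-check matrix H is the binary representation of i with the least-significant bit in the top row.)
Parity bits occupy power-of-2 positions; data bits are at positions {3,5,6,7,9,10,11,12,13,14,15} (1-indexed).
Extract: c[3]=0 c[5]=1 c[6]=1 c[7]=1 c[9]=1 c[10]=1 c[11]=0 c[12]=0 c[13]=1 c[14]=1 c[15]=1
Data = 01111100111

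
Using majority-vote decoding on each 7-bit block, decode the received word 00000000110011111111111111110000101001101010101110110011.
Split into 7-bit blocks and majority-vote each:
  block 1 = 0000000: 0 ones, 7 zeros → 0
  block 2 = 0110011: 4 ones, 3 zeros → 1
  block 3 = 1111111: 7 ones, 0 zeros → 1
  block 4 = 1111111: 7 ones, 0 zeros → 1
  block 5 = 0000101: 2 ones, 5 zeros → 0
  block 6 = 0011010: 3 ones, 4 zeros → 0
  block 7 = 1010111: 5 ones, 2 zeros → 1
  block 8 = 0110011: 4 ones, 3 zeros → 1
Decoded = 01110011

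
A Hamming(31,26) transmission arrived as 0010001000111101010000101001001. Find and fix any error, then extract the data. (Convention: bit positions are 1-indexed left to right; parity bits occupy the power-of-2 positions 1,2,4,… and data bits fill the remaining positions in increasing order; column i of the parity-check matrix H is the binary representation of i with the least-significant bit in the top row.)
Syndrome s = H · r^T (mod 2), r = 0010001000111101010000101001001:
  s[0] = (1010101010101010101010101010101)·(0010001000111101010000101001001) mod 2 = 0+0+1+0+0+0+1+0+0+0+1+0+1+0+0+0+0+0+0+0+0+0+1+0+1+0+0+0+0+0+1 mod 2 = 1
  s[1] = (0110011001100110011001100110011)·(0010001000111101010000101001001) mod 2 = 0+0+1+0+0+0+1+0+0+0+1+0+0+1+0+0+0+1+0+0+0+0+1+0+0+0+0+0+0+0+1 mod 2 = 1
  s[2] = (0001111000011110000111100001111)·(0010001000111101010000101001001) mod 2 = 0+0+0+0+0+0+1+0+0+0+0+1+1+1+0+0+0+0+0+0+0+0+1+0+0+0+0+1+0+0+1 mod 2 = 1
  s[3] = (0000000111111110000000011111111)·(0010001000111101010000101001001) mod 2 = 0+0+0+0+0+0+0+0+0+0+1+1+1+1+0+0+0+0+0+0+0+0+0+0+1+0+0+1+0+0+1 mod 2 = 1
  s[4] = (0000000000000001111111111111111)·(0010001000111101010000101001001) mod 2 = 0+0+0+0+0+0+0+0+0+0+0+0+0+0+0+1+0+1+0+0+0+0+1+0+1+0+0+1+0+0+1 mod 2 = 0
Syndrome = 11110
Column 15 of H equals this syndrome → error at bit 15 (1-indexed).
Flip bit 15: 0010001000111101010000101001001 → 0010001000111111010000101001001
Extract data bits at positions {3,5,6,7,9,10,11,12,13,14,15,17,18,19,20,21,22,23,24,25,26,27,28,29,30,31}: 10010011111010000101001001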